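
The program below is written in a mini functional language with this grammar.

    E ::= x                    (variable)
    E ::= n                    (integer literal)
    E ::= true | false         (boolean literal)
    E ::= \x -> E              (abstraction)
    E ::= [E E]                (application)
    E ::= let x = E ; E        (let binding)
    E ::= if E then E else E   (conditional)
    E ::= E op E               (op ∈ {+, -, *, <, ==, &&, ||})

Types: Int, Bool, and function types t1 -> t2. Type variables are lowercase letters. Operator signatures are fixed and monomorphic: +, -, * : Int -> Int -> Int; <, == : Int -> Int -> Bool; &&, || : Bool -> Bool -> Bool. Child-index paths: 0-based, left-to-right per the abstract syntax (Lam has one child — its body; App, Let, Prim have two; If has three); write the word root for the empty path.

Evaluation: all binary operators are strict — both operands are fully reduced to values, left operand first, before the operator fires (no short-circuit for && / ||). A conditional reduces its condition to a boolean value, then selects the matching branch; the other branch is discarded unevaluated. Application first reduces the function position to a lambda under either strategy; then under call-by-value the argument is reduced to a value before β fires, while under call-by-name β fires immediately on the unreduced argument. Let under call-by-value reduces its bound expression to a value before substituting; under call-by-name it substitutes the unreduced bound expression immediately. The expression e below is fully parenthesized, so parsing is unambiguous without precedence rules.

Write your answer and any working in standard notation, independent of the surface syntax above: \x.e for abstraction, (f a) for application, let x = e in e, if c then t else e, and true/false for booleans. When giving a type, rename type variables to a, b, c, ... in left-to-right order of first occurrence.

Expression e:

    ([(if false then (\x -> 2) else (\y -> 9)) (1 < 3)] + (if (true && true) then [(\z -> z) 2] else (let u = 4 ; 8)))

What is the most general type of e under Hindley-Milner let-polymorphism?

Answer: Int

Working:
  unify Bool ~ Bool
\x._ : a -> Int
\y._ : b -> Int
  unify a -> Int ~ b -> Int
  unify a ~ b
  unify Int ~ Int
  unify Int ~ Int
  unify Int ~ Int
  unify b -> Int ~ Bool -> c
  unify b ~ Bool
  unify Int ~ c
_ _ : Int
  unify Int ~ Int
  unify Bool ~ Bool
  unify Bool ~ Bool
  unify Bool ~ Bool
z : d
\z._ : d -> d
  unify d -> d ~ Int -> e
  unify d ~ Int
  unify Int ~ e
_ _ : Int
let u : Int
  unify Int ~ Int
  unify Int ~ Int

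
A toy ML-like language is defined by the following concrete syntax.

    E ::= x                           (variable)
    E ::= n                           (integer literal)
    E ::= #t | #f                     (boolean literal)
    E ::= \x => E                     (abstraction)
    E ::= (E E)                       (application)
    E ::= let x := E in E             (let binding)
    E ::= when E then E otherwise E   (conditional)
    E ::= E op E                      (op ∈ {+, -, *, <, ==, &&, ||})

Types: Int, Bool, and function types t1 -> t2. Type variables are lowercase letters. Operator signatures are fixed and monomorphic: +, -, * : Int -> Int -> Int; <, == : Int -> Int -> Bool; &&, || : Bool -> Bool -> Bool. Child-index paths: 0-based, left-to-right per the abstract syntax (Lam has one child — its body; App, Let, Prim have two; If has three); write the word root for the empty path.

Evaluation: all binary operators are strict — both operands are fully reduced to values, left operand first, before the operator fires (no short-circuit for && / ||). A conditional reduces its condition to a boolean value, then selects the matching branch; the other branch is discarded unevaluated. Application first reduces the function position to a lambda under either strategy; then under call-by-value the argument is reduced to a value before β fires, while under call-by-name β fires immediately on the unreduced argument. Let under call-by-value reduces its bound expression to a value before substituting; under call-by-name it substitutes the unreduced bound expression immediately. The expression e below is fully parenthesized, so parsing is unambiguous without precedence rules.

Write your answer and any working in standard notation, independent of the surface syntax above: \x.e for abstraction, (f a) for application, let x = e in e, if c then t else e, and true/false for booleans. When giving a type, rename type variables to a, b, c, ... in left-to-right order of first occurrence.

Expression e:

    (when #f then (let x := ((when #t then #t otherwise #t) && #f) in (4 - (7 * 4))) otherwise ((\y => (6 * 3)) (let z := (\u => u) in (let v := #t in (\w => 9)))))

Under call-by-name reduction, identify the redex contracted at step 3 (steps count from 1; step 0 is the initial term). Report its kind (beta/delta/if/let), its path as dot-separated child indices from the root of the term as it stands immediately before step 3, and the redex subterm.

Answer: delta at root : (6 * 3)

Derivation:
step 0: (if false then (let x = ((if true then true else true) && false) in (4 - (7 * 4))) else ((\y.(6 * 3)) (let z = (\u.u) in (let v = true in (\w.9)))))
step 1: [if@root] ((\y.(6 * 3)) (let z = (\u.u) in (let v = true in (\w.9))))
step 2: [beta@root] (6 * 3)
step 3: [delta@root] 18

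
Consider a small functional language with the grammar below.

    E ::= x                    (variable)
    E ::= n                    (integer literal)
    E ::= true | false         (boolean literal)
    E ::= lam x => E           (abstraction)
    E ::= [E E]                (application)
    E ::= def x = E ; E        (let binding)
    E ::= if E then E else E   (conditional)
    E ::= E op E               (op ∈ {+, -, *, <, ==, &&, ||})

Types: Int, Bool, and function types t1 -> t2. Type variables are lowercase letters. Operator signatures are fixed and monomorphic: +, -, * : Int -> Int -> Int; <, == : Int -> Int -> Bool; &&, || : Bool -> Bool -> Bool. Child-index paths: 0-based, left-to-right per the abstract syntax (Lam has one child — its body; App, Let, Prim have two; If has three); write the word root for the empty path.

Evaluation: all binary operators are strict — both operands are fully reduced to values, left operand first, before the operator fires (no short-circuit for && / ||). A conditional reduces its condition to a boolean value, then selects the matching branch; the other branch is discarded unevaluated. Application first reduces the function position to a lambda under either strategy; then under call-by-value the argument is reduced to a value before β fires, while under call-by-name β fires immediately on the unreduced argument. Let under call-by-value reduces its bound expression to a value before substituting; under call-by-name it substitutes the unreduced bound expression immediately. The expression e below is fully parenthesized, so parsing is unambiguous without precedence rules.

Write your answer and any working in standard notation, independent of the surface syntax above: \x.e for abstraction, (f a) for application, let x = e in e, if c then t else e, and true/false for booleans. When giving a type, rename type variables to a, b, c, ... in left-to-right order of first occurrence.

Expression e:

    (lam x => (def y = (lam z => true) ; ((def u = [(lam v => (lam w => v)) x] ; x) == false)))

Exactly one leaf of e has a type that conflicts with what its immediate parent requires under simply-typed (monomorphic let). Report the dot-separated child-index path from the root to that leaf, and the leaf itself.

Trace:
\z._ : b -> Bool
let y : b -> Bool
v : c
\w._ : d -> c
\v._ : c -> d -> c
x : a
  unify c -> d -> c ~ a -> e
  unify c ~ a
  unify d -> a ~ e
_ _ : d -> a
let u : d -> a
x : a
  unify a ~ Int
  unify Bool ~ Int
  FAIL: mismatch Bool ~ Int

Answer: 0.1.1 : false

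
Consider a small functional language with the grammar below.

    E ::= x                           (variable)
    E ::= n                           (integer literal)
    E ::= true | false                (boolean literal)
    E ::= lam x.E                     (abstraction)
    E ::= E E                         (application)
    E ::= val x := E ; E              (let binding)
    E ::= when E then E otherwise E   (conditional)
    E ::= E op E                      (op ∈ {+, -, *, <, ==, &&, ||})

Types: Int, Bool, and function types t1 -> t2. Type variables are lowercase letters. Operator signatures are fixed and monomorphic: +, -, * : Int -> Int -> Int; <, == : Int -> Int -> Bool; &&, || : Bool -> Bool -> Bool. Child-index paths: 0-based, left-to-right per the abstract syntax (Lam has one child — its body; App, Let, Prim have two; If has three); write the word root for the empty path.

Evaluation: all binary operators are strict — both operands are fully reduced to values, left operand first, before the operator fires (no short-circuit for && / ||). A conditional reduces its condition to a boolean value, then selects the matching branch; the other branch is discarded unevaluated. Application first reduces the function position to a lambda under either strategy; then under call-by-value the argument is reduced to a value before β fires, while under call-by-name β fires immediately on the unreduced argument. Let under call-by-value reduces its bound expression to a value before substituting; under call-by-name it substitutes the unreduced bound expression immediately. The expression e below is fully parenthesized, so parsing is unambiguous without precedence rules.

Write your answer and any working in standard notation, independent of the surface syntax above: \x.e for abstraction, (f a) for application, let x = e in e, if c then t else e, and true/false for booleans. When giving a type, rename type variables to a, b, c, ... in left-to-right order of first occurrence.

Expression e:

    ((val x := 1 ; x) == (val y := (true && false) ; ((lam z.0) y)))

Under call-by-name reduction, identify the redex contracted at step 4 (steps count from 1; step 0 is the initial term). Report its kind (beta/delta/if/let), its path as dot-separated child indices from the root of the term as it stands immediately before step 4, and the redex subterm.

Trace:
step 0: ((let x = 1 in x) == (let y = (true && false) in ((\z.0) y)))
step 1: [let@0] (1 == (let y = (true && false) in ((\z.0) y)))
step 2: [let@1] (1 == ((\z.0) (true && false)))
step 3: [beta@1] (1 == 0)
step 4: [delta@root] false

Answer: delta at root : (1 == 0)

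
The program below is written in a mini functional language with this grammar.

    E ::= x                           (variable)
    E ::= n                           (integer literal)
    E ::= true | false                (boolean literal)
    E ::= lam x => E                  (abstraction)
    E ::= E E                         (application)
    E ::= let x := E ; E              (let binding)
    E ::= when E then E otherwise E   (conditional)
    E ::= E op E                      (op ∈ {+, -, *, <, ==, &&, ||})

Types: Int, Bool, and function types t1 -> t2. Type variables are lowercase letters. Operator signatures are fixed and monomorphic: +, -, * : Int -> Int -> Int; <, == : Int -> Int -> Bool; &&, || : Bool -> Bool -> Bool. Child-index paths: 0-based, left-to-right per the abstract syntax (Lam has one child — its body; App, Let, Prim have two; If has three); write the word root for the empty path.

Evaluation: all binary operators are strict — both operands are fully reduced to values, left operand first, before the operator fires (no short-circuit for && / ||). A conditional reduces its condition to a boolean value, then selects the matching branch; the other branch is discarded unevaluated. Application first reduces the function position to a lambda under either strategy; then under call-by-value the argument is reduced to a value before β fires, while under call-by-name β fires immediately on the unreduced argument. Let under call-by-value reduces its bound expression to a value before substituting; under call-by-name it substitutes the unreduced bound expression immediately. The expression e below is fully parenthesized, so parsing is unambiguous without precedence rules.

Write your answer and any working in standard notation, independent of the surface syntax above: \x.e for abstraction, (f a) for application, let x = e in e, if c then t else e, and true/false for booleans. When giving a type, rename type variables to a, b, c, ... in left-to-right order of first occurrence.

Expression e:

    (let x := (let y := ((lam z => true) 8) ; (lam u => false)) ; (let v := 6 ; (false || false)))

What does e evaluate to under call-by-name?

Working:
step 0: (let x = (let y = ((\z.true) 8) in (\u.false)) in (let v = 6 in (false || false)))
step 1: [let@root] (let v = 6 in (false || false))
step 2: [let@root] (false || false)
step 3: [delta@root] false

Answer: false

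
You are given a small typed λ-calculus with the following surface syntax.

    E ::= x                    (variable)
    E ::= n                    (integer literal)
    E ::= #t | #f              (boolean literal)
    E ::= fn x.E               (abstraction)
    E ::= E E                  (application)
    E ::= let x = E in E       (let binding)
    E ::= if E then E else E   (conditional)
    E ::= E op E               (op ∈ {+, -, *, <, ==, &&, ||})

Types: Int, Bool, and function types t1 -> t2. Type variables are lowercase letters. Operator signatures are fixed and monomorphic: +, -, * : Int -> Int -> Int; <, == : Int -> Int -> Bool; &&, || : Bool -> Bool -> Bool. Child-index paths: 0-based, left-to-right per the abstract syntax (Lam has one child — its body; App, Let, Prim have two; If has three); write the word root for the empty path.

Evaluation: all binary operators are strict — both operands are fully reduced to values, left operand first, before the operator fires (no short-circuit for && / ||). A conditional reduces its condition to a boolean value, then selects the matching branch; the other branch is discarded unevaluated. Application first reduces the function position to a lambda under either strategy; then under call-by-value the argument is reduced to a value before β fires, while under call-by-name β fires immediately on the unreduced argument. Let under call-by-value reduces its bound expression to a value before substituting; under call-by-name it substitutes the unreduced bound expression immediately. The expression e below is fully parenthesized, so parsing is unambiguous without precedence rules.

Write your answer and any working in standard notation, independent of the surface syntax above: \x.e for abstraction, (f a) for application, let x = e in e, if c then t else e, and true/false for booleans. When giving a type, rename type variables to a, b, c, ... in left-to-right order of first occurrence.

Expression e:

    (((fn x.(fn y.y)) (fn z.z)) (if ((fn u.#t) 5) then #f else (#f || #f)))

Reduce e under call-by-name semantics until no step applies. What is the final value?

Working:
step 0: (((\x.(\y.y)) (\z.z)) (if ((\u.true) 5) then false else (false || false)))
step 1: [beta@0] ((\y.y) (if ((\u.true) 5) then false else (false || false)))
step 2: [beta@root] (if ((\u.true) 5) then false else (false || false))
step 3: [beta@0] (if true then false else (false || false))
step 4: [if@root] false

Answer: false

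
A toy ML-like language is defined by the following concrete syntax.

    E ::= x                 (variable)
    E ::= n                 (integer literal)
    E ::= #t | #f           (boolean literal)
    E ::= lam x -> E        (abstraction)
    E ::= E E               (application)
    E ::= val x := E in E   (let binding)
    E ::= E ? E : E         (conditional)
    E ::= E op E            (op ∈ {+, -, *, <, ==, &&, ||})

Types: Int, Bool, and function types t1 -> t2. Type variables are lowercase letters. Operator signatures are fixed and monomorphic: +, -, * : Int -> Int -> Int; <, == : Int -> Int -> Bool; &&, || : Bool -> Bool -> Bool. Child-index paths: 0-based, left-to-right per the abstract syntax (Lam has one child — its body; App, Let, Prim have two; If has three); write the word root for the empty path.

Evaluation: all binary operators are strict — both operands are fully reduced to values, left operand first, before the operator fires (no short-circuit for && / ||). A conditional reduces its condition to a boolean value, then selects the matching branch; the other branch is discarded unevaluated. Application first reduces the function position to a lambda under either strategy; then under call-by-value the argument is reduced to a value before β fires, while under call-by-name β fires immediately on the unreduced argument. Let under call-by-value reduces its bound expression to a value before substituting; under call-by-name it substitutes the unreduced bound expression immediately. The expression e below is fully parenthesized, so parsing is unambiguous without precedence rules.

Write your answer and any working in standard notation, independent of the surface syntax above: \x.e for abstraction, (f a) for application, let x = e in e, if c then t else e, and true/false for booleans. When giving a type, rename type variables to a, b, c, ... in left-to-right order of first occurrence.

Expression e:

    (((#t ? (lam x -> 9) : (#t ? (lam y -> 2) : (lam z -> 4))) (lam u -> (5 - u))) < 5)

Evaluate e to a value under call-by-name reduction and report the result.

Trace:
step 0: (((if true then (\x.9) else (if true then (\y.2) else (\z.4))) (\u.(5 - u))) < 5)
step 1: [if@0.0] (((\x.9) (\u.(5 - u))) < 5)
step 2: [beta@0] (9 < 5)
step 3: [delta@root] false

Answer: false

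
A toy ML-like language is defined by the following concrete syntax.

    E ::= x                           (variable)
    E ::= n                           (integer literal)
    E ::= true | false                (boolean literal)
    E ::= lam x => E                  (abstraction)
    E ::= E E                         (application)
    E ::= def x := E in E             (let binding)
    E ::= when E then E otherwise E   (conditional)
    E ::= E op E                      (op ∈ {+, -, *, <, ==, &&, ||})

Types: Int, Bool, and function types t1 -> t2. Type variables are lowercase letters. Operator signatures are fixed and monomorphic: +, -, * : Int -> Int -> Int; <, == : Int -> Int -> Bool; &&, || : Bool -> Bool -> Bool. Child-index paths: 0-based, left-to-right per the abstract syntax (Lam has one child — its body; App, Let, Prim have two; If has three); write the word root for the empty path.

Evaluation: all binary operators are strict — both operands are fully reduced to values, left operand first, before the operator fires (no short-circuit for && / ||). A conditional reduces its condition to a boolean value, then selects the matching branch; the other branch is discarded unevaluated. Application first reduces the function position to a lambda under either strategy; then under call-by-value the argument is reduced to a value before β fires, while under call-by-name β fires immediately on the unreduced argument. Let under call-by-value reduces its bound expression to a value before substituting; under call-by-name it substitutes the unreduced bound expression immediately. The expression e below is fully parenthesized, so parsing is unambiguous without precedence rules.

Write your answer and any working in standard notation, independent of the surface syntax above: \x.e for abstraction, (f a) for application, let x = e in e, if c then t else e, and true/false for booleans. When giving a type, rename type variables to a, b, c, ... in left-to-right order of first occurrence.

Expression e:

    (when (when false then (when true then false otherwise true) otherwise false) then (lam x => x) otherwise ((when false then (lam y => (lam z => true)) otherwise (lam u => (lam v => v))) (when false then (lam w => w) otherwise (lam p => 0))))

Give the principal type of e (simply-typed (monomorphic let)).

Derivation:
  unify Bool ~ Bool
  unify Bool ~ Bool
  unify Bool ~ Bool
  unify Bool ~ Bool
  unify Bool ~ Bool
x : a
\x._ : a -> a
  unify Bool ~ Bool
\z._ : c -> Bool
\y._ : b -> c -> Bool
v : e
\v._ : e -> e
\u._ : d -> e -> e
  unify b -> c -> Bool ~ d -> e -> e
  unify b ~ d
  unify c -> Bool ~ e -> e
  unify c ~ e
  unify Bool ~ e
  unify Bool ~ Bool
w : f
\w._ : f -> f
\p._ : g -> Int
  unify f -> f ~ g -> Int
  unify f ~ g
  unify g ~ Int
  unify d -> Bool -> Bool ~ (Int -> Int) -> h
  unify d ~ Int -> Int
  unify Bool -> Bool ~ h
_ _ : Bool -> Bool
  unify a -> a ~ Bool -> Bool
  unify a ~ Bool
  unify Bool ~ Bool

Answer: Bool -> Bool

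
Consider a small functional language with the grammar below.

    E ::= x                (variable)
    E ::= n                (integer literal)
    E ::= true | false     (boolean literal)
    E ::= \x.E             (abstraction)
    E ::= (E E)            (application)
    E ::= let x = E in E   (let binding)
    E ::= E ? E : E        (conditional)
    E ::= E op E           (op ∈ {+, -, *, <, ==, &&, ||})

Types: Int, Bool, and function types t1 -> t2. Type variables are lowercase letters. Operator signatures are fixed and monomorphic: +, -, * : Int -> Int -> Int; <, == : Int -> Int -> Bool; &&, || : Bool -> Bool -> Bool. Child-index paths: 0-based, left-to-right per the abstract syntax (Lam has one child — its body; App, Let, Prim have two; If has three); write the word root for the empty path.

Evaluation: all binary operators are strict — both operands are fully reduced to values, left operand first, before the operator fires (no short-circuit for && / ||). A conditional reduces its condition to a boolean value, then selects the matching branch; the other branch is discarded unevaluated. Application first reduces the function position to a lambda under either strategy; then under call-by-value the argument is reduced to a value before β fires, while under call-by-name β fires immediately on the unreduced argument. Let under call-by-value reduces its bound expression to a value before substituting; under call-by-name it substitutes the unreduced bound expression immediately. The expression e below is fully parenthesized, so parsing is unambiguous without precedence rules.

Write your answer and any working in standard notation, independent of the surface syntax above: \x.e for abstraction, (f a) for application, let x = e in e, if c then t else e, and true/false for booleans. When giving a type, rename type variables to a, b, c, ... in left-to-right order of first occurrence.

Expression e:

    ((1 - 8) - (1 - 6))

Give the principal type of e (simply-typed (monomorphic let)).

Working:
  unify Int ~ Int
  unify Int ~ Int
  unify Int ~ Int
  unify Int ~ Int
  unify Int ~ Int
  unify Int ~ Int

Answer: Int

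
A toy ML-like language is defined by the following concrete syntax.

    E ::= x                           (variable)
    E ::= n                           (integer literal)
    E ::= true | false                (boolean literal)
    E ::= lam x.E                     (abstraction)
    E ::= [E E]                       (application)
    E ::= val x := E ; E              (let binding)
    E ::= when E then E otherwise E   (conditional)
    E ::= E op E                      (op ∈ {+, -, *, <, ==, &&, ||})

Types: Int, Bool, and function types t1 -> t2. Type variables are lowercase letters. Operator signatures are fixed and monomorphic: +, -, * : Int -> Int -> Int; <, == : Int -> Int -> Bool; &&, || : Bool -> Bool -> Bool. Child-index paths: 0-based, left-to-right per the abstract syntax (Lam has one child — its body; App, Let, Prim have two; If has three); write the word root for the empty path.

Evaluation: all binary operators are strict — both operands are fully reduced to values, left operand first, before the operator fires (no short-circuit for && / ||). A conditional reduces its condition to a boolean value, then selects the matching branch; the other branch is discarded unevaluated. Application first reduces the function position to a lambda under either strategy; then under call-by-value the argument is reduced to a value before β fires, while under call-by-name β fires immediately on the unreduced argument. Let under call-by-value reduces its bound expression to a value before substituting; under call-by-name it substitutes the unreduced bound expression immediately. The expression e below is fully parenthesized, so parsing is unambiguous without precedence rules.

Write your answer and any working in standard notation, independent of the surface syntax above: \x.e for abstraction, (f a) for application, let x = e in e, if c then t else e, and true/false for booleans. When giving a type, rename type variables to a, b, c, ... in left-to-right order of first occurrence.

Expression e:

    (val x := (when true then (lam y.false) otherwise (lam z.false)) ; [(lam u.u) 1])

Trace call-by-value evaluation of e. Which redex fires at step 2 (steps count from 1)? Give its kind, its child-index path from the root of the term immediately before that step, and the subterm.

Working:
step 0: (let x = (if true then (\y.false) else (\z.false)) in ((\u.u) 1))
step 1: [if@0] (let x = (\y.false) in ((\u.u) 1))
step 2: [let@root] ((\u.u) 1)

Answer: let at root : (let x = (\y.false) in ((\u.u) 1))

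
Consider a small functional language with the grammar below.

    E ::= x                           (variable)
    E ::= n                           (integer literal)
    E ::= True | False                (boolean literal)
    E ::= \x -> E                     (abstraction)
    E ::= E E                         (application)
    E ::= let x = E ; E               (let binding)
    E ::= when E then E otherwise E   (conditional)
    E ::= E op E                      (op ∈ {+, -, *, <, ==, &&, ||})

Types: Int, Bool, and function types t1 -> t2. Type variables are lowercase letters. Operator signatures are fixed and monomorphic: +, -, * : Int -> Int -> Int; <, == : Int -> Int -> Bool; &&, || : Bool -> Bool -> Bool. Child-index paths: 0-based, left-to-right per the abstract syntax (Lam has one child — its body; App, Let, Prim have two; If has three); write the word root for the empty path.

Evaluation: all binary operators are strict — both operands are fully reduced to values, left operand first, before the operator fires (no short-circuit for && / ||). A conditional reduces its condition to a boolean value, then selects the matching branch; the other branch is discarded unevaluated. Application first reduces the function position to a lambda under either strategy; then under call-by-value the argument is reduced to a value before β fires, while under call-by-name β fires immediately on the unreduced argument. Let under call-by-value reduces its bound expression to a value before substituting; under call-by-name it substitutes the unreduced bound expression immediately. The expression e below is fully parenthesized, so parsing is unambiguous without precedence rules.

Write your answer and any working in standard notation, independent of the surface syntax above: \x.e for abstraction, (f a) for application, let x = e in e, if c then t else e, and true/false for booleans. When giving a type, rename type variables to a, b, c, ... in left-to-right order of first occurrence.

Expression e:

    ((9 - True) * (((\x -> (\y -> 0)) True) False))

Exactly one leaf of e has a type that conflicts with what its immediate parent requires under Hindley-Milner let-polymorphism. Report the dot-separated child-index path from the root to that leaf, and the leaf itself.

Answer: 0.1 : true

Derivation:
  unify Int ~ Int
  unify Bool ~ Int
  FAIL: mismatch Bool ~ Int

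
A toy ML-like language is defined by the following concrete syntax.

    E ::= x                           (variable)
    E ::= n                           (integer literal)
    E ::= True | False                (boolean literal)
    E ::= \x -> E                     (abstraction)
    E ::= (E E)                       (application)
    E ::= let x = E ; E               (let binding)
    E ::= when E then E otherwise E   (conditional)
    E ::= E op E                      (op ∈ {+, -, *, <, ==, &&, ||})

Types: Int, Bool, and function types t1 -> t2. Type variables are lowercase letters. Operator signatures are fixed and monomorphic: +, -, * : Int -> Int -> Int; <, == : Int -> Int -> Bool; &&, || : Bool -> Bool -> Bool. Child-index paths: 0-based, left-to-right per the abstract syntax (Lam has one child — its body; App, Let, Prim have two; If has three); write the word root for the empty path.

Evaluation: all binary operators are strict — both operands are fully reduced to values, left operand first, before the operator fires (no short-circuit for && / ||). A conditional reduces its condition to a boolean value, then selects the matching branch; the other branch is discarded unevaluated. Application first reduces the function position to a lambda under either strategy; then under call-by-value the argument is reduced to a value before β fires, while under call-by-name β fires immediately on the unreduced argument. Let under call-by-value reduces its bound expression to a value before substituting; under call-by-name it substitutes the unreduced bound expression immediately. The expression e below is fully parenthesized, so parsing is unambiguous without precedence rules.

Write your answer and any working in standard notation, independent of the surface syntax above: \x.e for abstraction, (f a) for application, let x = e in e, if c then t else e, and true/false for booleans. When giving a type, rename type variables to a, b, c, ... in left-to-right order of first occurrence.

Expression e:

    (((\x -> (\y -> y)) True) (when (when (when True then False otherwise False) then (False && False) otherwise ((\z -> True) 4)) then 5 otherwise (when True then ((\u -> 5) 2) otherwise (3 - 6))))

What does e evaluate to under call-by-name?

Derivation:
step 0: (((\x.(\y.y)) true) (if (if (if true then false else false) then (false && false) else ((\z.true) 4)) then 5 else (if true then ((\u.5) 2) else (3 - 6))))
step 1: [beta@0] ((\y.y) (if (if (if true then false else false) then (false && false) else ((\z.true) 4)) then 5 else (if true then ((\u.5) 2) else (3 - 6))))
step 2: [beta@root] (if (if (if true then false else false) then (false && false) else ((\z.true) 4)) then 5 else (if true then ((\u.5) 2) else (3 - 6)))
step 3: [if@0.0] (if (if false then (false && false) else ((\z.true) 4)) then 5 else (if true then ((\u.5) 2) else (3 - 6)))
step 4: [if@0] (if ((\z.true) 4) then 5 else (if true then ((\u.5) 2) else (3 - 6)))
step 5: [beta@0] (if true then 5 else (if true then ((\u.5) 2) else (3 - 6)))
step 6: [if@root] 5

Answer: 5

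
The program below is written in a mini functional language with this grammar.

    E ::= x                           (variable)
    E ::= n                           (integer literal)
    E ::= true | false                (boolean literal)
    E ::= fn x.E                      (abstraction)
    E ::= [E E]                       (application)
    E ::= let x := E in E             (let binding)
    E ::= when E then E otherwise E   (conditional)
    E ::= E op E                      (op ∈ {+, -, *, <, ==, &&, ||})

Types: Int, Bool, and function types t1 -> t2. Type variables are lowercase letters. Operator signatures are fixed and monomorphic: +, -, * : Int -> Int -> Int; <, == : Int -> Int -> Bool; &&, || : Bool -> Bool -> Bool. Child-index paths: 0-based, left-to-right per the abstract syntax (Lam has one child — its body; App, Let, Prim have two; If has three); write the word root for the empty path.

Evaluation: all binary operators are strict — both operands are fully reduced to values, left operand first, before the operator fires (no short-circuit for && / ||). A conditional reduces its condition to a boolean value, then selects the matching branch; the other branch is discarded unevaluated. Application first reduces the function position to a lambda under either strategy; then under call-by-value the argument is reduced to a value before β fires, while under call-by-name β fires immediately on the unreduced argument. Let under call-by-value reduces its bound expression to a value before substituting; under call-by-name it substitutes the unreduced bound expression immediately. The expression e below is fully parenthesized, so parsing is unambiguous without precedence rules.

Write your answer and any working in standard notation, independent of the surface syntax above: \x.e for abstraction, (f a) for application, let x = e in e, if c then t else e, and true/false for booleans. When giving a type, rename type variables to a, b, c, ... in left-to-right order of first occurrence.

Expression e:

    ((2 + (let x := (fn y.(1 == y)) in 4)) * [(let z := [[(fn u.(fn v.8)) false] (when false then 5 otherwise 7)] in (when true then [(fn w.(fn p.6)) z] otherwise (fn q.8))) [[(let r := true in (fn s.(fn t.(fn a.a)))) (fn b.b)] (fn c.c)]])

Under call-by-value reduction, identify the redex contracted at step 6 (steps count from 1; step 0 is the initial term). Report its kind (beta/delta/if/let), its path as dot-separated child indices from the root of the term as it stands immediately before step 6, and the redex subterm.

Answer: let at 1.0 : (let z = 8 in (if true then ((\w.(\p.6)) z) else (\q.8)))

Working:
step 0: ((2 + (let x = (\y.(1 == y)) in 4)) * ((let z = (((\u.(\v.8)) false) (if false then 5 else 7)) in (if true then ((\w.(\p.6)) z) else (\q.8))) (((let r = true in (\s.(\t.(\a.a)))) (\b.b)) (\c.c))))
step 1: [let@0.1] ((2 + 4) * ((let z = (((\u.(\v.8)) false) (if false then 5 else 7)) in (if true then ((\w.(\p.6)) z) else (\q.8))) (((let r = true in (\s.(\t.(\a.a)))) (\b.b)) (\c.c))))
step 2: [delta@0] (6 * ((let z = (((\u.(\v.8)) false) (if false then 5 else 7)) in (if true then ((\w.(\p.6)) z) else (\q.8))) (((let r = true in (\s.(\t.(\a.a)))) (\b.b)) (\c.c))))
step 3: [beta@1.0.0.0] (6 * ((let z = ((\v.8) (if false then 5 else 7)) in (if true then ((\w.(\p.6)) z) else (\q.8))) (((let r = true in (\s.(\t.(\a.a)))) (\b.b)) (\c.c))))
step 4: [if@1.0.0.1] (6 * ((let z = ((\v.8) 7) in (if true then ((\w.(\p.6)) z) else (\q.8))) (((let r = true in (\s.(\t.(\a.a)))) (\b.b)) (\c.c))))
step 5: [beta@1.0.0] (6 * ((let z = 8 in (if true then ((\w.(\p.6)) z) else (\q.8))) (((let r = true in (\s.(\t.(\a.a)))) (\b.b)) (\c.c))))
step 6: [let@1.0] (6 * ((if true then ((\w.(\p.6)) 8) else (\q.8)) (((let r = true in (\s.(\t.(\a.a)))) (\b.b)) (\c.c))))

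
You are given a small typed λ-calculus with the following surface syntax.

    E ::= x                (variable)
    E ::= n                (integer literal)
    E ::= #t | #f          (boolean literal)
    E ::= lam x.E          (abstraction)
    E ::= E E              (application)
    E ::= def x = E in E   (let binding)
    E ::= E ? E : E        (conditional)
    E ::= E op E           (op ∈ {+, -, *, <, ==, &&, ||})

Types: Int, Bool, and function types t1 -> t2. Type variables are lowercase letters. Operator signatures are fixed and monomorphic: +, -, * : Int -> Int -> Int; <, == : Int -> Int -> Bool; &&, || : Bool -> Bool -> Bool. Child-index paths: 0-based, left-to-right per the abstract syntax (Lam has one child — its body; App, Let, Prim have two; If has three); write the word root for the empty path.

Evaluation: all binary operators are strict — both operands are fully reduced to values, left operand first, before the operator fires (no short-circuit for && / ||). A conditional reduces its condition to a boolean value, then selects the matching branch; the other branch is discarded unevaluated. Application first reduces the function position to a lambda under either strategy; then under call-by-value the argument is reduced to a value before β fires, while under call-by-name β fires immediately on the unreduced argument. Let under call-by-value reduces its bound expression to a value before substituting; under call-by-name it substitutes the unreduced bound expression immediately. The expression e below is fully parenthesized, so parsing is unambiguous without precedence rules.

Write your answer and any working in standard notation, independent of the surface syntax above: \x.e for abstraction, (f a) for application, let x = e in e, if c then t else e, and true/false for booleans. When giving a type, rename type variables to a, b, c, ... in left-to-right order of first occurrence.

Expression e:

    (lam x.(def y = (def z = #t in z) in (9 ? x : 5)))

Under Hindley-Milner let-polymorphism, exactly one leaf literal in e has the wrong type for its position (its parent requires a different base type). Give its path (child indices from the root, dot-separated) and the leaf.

Answer: 0.1.0 : 9

Working:
let z : Bool
z : Bool
let y : Bool
  unify Int ~ Bool
  FAIL: mismatch Int ~ Bool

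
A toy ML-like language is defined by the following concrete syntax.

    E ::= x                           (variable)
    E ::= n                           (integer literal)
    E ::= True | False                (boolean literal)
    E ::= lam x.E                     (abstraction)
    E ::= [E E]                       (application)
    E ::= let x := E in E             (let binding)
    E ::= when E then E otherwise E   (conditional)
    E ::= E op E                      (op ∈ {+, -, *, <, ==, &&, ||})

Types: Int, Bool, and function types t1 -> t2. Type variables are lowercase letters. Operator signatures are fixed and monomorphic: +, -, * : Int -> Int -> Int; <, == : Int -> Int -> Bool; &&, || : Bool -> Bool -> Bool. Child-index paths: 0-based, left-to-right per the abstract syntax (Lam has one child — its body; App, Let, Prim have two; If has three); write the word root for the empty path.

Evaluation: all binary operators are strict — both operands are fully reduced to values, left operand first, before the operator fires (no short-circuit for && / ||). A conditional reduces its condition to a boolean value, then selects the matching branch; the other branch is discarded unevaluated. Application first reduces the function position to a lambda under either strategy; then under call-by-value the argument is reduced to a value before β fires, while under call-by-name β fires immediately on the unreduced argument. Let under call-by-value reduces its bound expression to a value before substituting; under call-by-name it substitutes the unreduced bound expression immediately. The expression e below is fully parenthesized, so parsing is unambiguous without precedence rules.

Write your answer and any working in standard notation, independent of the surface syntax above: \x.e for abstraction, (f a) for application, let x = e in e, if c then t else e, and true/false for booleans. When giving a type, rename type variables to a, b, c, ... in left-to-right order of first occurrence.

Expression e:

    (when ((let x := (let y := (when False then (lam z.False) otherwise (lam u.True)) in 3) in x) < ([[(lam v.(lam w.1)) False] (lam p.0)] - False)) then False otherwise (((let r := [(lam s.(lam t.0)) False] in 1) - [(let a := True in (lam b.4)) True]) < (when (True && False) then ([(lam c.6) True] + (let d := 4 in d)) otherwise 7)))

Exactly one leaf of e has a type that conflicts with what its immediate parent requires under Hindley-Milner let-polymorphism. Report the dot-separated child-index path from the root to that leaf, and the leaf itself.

Derivation:
  unify Bool ~ Bool
\z._ : a -> Bool
\u._ : b -> Bool
  unify a -> Bool ~ b -> Bool
  unify a ~ b
  unify Bool ~ Bool
let y : forall. b -> Bool
let x : Int
x : Int
  unify Int ~ Int
\w._ : d -> Int
\v._ : c -> d -> Int
  unify c -> d -> Int ~ Bool -> e
  unify c ~ Bool
  unify d -> Int ~ e
_ _ : d -> Int
\p._ : f -> Int
  unify d -> Int ~ (f -> Int) -> g
  unify d ~ f -> Int
  unify Int ~ g
_ _ : Int
  unify Int ~ Int
  unify Bool ~ Int
  FAIL: mismatch Bool ~ Int

Answer: 0.1.1 : false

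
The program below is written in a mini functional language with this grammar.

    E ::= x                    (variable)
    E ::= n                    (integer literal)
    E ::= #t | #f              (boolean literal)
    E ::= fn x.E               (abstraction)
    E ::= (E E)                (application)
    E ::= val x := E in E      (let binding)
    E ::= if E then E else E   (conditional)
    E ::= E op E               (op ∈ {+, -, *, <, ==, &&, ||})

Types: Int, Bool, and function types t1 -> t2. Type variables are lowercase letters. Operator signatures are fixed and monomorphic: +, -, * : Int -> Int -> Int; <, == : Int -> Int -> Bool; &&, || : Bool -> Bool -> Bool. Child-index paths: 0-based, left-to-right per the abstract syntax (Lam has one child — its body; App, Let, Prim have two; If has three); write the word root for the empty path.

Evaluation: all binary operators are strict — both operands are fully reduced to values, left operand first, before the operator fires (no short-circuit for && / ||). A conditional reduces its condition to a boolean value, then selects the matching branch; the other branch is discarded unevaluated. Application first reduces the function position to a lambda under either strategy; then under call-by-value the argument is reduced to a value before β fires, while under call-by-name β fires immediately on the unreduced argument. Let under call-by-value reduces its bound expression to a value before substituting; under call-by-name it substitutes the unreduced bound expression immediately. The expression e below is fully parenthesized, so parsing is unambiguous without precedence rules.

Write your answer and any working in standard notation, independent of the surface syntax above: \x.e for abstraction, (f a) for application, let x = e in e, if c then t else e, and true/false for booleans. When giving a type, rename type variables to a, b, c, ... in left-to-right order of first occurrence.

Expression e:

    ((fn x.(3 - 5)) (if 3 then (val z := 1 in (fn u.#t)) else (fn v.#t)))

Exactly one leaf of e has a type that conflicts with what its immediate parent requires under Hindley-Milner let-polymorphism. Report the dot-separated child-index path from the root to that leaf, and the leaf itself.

Derivation:
  unify Int ~ Int
  unify Int ~ Int
\x._ : a -> Int
  unify Int ~ Bool
  FAIL: mismatch Int ~ Bool

Answer: 1.0 : 3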